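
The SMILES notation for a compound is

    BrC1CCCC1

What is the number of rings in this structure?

1

In SMILES, each pair of matching ring-closure digits denotes one ring-closing bond; the number of such bonds equals the number of independent rings.
Ring-closure bonds here: 1.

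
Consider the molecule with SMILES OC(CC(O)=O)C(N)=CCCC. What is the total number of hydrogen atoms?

15

Walk through each heavy atom and fill implicit hydrogens from standard valence (C 4, N 3, O 2, S 2, halogen 1):
  atom 1: O, bond orders sum to 1 (valence 2) → 1 H
  atom 2: C, bond orders sum to 3 (valence 4) → 1 H
  atom 3: C, bond orders sum to 2 (valence 4) → 2 H
  atom 4: C, bond orders sum to 4 (valence 4) → 0 H
  atom 5: O, bond orders sum to 1 (valence 2) → 1 H
  atom 6: O, bond orders sum to 2 (valence 2) → 0 H
  atom 7: C, bond orders sum to 4 (valence 4) → 0 H
  atom 8: N, bond orders sum to 1 (valence 3) → 2 H
  atom 9: C, bond orders sum to 3 (valence 4) → 1 H
  atom 10: C, bond orders sum to 2 (valence 4) → 2 H
  atom 11: C, bond orders sum to 2 (valence 4) → 2 H
  atom 12: C, bond orders sum to 1 (valence 4) → 3 H
Total hydrogens: 15.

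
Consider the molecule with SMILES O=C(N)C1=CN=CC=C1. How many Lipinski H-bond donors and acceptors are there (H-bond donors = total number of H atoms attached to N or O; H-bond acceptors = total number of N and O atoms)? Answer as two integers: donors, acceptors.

2, 3

Donors: find every N or O and count the H atoms it carries.
  atom 1 (O): bond orders sum to 2 → 0 H
  atom 3 (N): bond orders sum to 1 → 2 H
  atom 6 (N): bond orders sum to 3 → 0 H
Lipinski HBD = 2.
Acceptors: N atoms = 2, O atoms = 1 → HBA = 3.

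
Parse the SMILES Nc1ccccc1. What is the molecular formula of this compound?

Walk through each heavy atom and fill implicit hydrogens from standard valence (C 4, N 3, O 2, S 2, halogen 1); for lowercase aromatic atoms, an aromatic c carries 1 H when it has two neighbours and 0 H with three, and aromatic n carries 0 H:
  atom 1: N, bond orders sum to 1 (valence 3) → 2 H
  atom 2: aromatic c, 3 neighbours → 0 H
  atom 3: aromatic c, 2 neighbours → 1 H
  atom 4: aromatic c, 2 neighbours → 1 H
  atom 5: aromatic c, 2 neighbours → 1 H
  atom 6: aromatic c, 2 neighbours → 1 H
  atom 7: aromatic c, 2 neighbours → 1 H
Totals → C:6, H:7, N:1.
In Hill order: C6H7N.

C6H7N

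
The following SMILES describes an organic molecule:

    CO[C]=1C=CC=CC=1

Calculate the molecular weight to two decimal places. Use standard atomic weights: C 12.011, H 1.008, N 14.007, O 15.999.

108.14 g/mol

First, the molecular formula is C7H8O (counting implicit H from valence).
  C: 7 × 12.011 = 84.077
  H: 8 × 1.008 = 8.064
  O: 1 × 15.999 = 15.999
Sum: 7×12.011 + 8×1.008 + 1×15.999 = 108.140 → 108.14 g/mol.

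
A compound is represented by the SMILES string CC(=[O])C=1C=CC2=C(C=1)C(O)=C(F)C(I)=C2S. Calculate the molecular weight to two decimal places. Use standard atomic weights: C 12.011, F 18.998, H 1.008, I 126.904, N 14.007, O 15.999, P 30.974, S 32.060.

362.16 g/mol

First, the molecular formula is C12H8FIO2S (counting implicit H from valence).
  C: 12 × 12.011 = 144.132
  F: 1 × 18.998 = 18.998
  H: 8 × 1.008 = 8.064
  I: 1 × 126.904 = 126.904
  O: 2 × 15.999 = 31.998
  S: 1 × 32.060 = 32.060
Sum: 12×12.011 + 1×18.998 + 8×1.008 + 1×126.904 + 2×15.999 + 1×32.060 = 362.156 → 362.16 g/mol.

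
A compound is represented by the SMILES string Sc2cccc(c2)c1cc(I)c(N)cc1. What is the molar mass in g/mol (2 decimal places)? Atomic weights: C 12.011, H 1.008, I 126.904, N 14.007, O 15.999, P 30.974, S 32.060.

First, the molecular formula is C12H10INS (counting implicit H from valence).
  C: 12 × 12.011 = 144.132
  H: 10 × 1.008 = 10.080
  I: 1 × 126.904 = 126.904
  N: 1 × 14.007 = 14.007
  S: 1 × 32.060 = 32.060
Sum: 12×12.011 + 10×1.008 + 1×126.904 + 1×14.007 + 1×32.060 = 327.183 → 327.18 g/mol.

327.18 g/mol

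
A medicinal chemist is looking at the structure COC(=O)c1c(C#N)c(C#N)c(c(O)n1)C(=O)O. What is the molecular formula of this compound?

Walk through each heavy atom and fill implicit hydrogens from standard valence (C 4, N 3, O 2, S 2, halogen 1); for lowercase aromatic atoms, an aromatic c carries 1 H when it has two neighbours and 0 H with three, and aromatic n carries 0 H:
  atom 1: C, bond orders sum to 1 (valence 4) → 3 H
  atom 2: O, bond orders sum to 2 (valence 2) → 0 H
  atom 3: C, bond orders sum to 4 (valence 4) → 0 H
  atom 4: O, bond orders sum to 2 (valence 2) → 0 H
  atom 5: aromatic c, 3 neighbours → 0 H
  atom 6: aromatic c, 3 neighbours → 0 H
  atom 7: C, bond orders sum to 4 (valence 4) → 0 H
  atom 8: N, bond orders sum to 3 (valence 3) → 0 H
  atom 9: aromatic c, 3 neighbours → 0 H
  atom 10: C, bond orders sum to 4 (valence 4) → 0 H
  atom 11: N, bond orders sum to 3 (valence 3) → 0 H
  atom 12: aromatic c, 3 neighbours → 0 H
  atom 13: aromatic c, 3 neighbours → 0 H
  atom 14: O, bond orders sum to 1 (valence 2) → 1 H
  atom 15: aromatic n, 2 neighbours → 0 H
  atom 16: C, bond orders sum to 4 (valence 4) → 0 H
  atom 17: O, bond orders sum to 2 (valence 2) → 0 H
  atom 18: O, bond orders sum to 1 (valence 2) → 1 H
Totals → C:10, H:5, N:3, O:5.
In Hill order: C10H5N3O5.

C10H5N3O5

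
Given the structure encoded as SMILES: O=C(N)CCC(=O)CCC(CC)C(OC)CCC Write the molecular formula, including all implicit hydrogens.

C14H27NO3

Walk through each heavy atom and fill implicit hydrogens from standard valence (C 4, N 3, O 2, S 2, halogen 1):
  atom 1: O, bond orders sum to 2 (valence 2) → 0 H
  atom 2: C, bond orders sum to 4 (valence 4) → 0 H
  atom 3: N, bond orders sum to 1 (valence 3) → 2 H
  atom 4: C, bond orders sum to 2 (valence 4) → 2 H
  atom 5: C, bond orders sum to 2 (valence 4) → 2 H
  atom 6: C, bond orders sum to 4 (valence 4) → 0 H
  atom 7: O, bond orders sum to 2 (valence 2) → 0 H
  atom 8: C, bond orders sum to 2 (valence 4) → 2 H
  atom 9: C, bond orders sum to 2 (valence 4) → 2 H
  atom 10: C, bond orders sum to 3 (valence 4) → 1 H
  atom 11: C, bond orders sum to 2 (valence 4) → 2 H
  atom 12: C, bond orders sum to 1 (valence 4) → 3 H
  atom 13: C, bond orders sum to 3 (valence 4) → 1 H
  atom 14: O, bond orders sum to 2 (valence 2) → 0 H
  atom 15: C, bond orders sum to 1 (valence 4) → 3 H
  atom 16: C, bond orders sum to 2 (valence 4) → 2 H
  atom 17: C, bond orders sum to 2 (valence 4) → 2 H
  atom 18: C, bond orders sum to 1 (valence 4) → 3 H
Totals → C:14, H:27, N:1, O:3.
In Hill order: C14H27NO3.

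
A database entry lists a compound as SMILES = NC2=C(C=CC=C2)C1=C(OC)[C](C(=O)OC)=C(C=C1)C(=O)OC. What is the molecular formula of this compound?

C17H17NO5

Walk through each heavy atom and fill implicit hydrogens from standard valence (C 4, N 3, O 2, S 2, halogen 1):
  atom 1: N, bond orders sum to 1 (valence 3) → 2 H
  atom 2: C, bond orders sum to 4 (valence 4) → 0 H
  atom 3: C, bond orders sum to 4 (valence 4) → 0 H
  atom 4: C, bond orders sum to 3 (valence 4) → 1 H
  atom 5: C, bond orders sum to 3 (valence 4) → 1 H
  atom 6: C, bond orders sum to 3 (valence 4) → 1 H
  atom 7: C, bond orders sum to 3 (valence 4) → 1 H
  atom 8: C, bond orders sum to 4 (valence 4) → 0 H
  atom 9: C, bond orders sum to 4 (valence 4) → 0 H
  atom 10: O, bond orders sum to 2 (valence 2) → 0 H
  atom 11: C, bond orders sum to 1 (valence 4) → 3 H
  atom 12: C with explicit H count 0
  atom 13: C, bond orders sum to 4 (valence 4) → 0 H
  atom 14: O, bond orders sum to 2 (valence 2) → 0 H
  atom 15: O, bond orders sum to 2 (valence 2) → 0 H
  atom 16: C, bond orders sum to 1 (valence 4) → 3 H
  atom 17: C, bond orders sum to 4 (valence 4) → 0 H
  atom 18: C, bond orders sum to 3 (valence 4) → 1 H
  atom 19: C, bond orders sum to 3 (valence 4) → 1 H
  atom 20: C, bond orders sum to 4 (valence 4) → 0 H
  atom 21: O, bond orders sum to 2 (valence 2) → 0 H
  atom 22: O, bond orders sum to 2 (valence 2) → 0 H
  atom 23: C, bond orders sum to 1 (valence 4) → 3 H
Totals → C:17, H:17, N:1, O:5.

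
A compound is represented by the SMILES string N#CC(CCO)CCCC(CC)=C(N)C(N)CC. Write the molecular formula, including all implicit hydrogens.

C14H27N3O

Walk through each heavy atom and fill implicit hydrogens from standard valence (C 4, N 3, O 2, S 2, halogen 1):
  atom 1: N, bond orders sum to 3 (valence 3) → 0 H
  atom 2: C, bond orders sum to 4 (valence 4) → 0 H
  atom 3: C, bond orders sum to 3 (valence 4) → 1 H
  atom 4: C, bond orders sum to 2 (valence 4) → 2 H
  atom 5: C, bond orders sum to 2 (valence 4) → 2 H
  atom 6: O, bond orders sum to 1 (valence 2) → 1 H
  atom 7: C, bond orders sum to 2 (valence 4) → 2 H
  atom 8: C, bond orders sum to 2 (valence 4) → 2 H
  atom 9: C, bond orders sum to 2 (valence 4) → 2 H
  atom 10: C, bond orders sum to 4 (valence 4) → 0 H
  atom 11: C, bond orders sum to 2 (valence 4) → 2 H
  atom 12: C, bond orders sum to 1 (valence 4) → 3 H
  atom 13: C, bond orders sum to 4 (valence 4) → 0 H
  atom 14: N, bond orders sum to 1 (valence 3) → 2 H
  atom 15: C, bond orders sum to 3 (valence 4) → 1 H
  atom 16: N, bond orders sum to 1 (valence 3) → 2 H
  atom 17: C, bond orders sum to 2 (valence 4) → 2 H
  atom 18: C, bond orders sum to 1 (valence 4) → 3 H
Totals → C:14, H:27, N:3, O:1.
In Hill order: C14H27N3O.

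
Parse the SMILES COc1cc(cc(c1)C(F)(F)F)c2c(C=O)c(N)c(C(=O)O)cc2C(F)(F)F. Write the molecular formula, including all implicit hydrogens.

Walk through each heavy atom and fill implicit hydrogens from standard valence (C 4, N 3, O 2, S 2, halogen 1); for lowercase aromatic atoms, an aromatic c carries 1 H when it has two neighbours and 0 H with three, and aromatic n carries 0 H:
  atom 1: C, bond orders sum to 1 (valence 4) → 3 H
  atom 2: O, bond orders sum to 2 (valence 2) → 0 H
  atom 3: aromatic c, 3 neighbours → 0 H
  atom 4: aromatic c, 2 neighbours → 1 H
  atom 5: aromatic c, 3 neighbours → 0 H
  atom 6: aromatic c, 2 neighbours → 1 H
  atom 7: aromatic c, 3 neighbours → 0 H
  atom 8: aromatic c, 2 neighbours → 1 H
  atom 9: C, bond orders sum to 4 (valence 4) → 0 H
  atom 10: F (halogen, monovalent) → 0 H
  atom 11: F (halogen, monovalent) → 0 H
  atom 12: F (halogen, monovalent) → 0 H
  atom 13: aromatic c, 3 neighbours → 0 H
  atom 14: aromatic c, 3 neighbours → 0 H
  atom 15: C, bond orders sum to 3 (valence 4) → 1 H
  atom 16: O, bond orders sum to 2 (valence 2) → 0 H
  atom 17: aromatic c, 3 neighbours → 0 H
  atom 18: N, bond orders sum to 1 (valence 3) → 2 H
  atom 19: aromatic c, 3 neighbours → 0 H
  atom 20: C, bond orders sum to 4 (valence 4) → 0 H
  atom 21: O, bond orders sum to 2 (valence 2) → 0 H
  atom 22: O, bond orders sum to 1 (valence 2) → 1 H
  atom 23: aromatic c, 2 neighbours → 1 H
  atom 24: aromatic c, 3 neighbours → 0 H
  atom 25: C, bond orders sum to 4 (valence 4) → 0 H
  atom 26: F (halogen, monovalent) → 0 H
  atom 27: F (halogen, monovalent) → 0 H
  atom 28: F (halogen, monovalent) → 0 H
Totals → C:17, H:11, F:6, N:1, O:4.

C17H11F6NO4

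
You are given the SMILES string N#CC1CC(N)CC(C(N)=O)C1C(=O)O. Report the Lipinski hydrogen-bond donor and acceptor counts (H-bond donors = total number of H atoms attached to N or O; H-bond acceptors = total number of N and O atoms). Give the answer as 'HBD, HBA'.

5, 6

Donors: find every N or O and count the H atoms it carries.
  atom 1 (N): bond orders sum to 3 → 0 H
  atom 6 (N): bond orders sum to 1 → 2 H
  atom 10 (N): bond orders sum to 1 → 2 H
  atom 11 (O): bond orders sum to 2 → 0 H
  atom 14 (O): bond orders sum to 2 → 0 H
  atom 15 (O): bond orders sum to 1 → 1 H
Lipinski HBD = 5.
Acceptors: N atoms = 3, O atoms = 3 → HBA = 6.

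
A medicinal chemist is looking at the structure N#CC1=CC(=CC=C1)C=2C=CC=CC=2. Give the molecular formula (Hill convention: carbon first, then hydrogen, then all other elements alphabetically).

C13H9N

Walk through each heavy atom and fill implicit hydrogens from standard valence (C 4, N 3, O 2, S 2, halogen 1):
  atom 1: N, bond orders sum to 3 (valence 3) → 0 H
  atom 2: C, bond orders sum to 4 (valence 4) → 0 H
  atom 3: C, bond orders sum to 4 (valence 4) → 0 H
  atom 4: C, bond orders sum to 3 (valence 4) → 1 H
  atom 5: C, bond orders sum to 4 (valence 4) → 0 H
  atom 6: C, bond orders sum to 3 (valence 4) → 1 H
  atom 7: C, bond orders sum to 3 (valence 4) → 1 H
  atom 8: C, bond orders sum to 3 (valence 4) → 1 H
  atom 9: C, bond orders sum to 4 (valence 4) → 0 H
  atom 10: C, bond orders sum to 3 (valence 4) → 1 H
  atom 11: C, bond orders sum to 3 (valence 4) → 1 H
  atom 12: C, bond orders sum to 3 (valence 4) → 1 H
  atom 13: C, bond orders sum to 3 (valence 4) → 1 H
  atom 14: C, bond orders sum to 3 (valence 4) → 1 H
Totals → C:13, H:9, N:1.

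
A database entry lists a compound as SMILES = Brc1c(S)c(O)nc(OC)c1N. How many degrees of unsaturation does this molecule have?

Molecular formula: C6H7BrN2O2S.
DoU = (2C + 2 + N − H − X) / 2, where X is the halogen count and O/S are ignored.
    = (2·6 + 2 + 2 − 7 − 1) / 2 = 8 / 2 = 4.

4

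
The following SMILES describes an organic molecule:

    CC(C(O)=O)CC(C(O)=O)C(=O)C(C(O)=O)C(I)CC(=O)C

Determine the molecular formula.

C13H17IO8

Walk through each heavy atom and fill implicit hydrogens from standard valence (C 4, N 3, O 2, S 2, halogen 1):
  atom 1: C, bond orders sum to 1 (valence 4) → 3 H
  atom 2: C, bond orders sum to 3 (valence 4) → 1 H
  atom 3: C, bond orders sum to 4 (valence 4) → 0 H
  atom 4: O, bond orders sum to 1 (valence 2) → 1 H
  atom 5: O, bond orders sum to 2 (valence 2) → 0 H
  atom 6: C, bond orders sum to 2 (valence 4) → 2 H
  atom 7: C, bond orders sum to 3 (valence 4) → 1 H
  atom 8: C, bond orders sum to 4 (valence 4) → 0 H
  atom 9: O, bond orders sum to 1 (valence 2) → 1 H
  atom 10: O, bond orders sum to 2 (valence 2) → 0 H
  atom 11: C, bond orders sum to 4 (valence 4) → 0 H
  atom 12: O, bond orders sum to 2 (valence 2) → 0 H
  atom 13: C, bond orders sum to 3 (valence 4) → 1 H
  atom 14: C, bond orders sum to 4 (valence 4) → 0 H
  atom 15: O, bond orders sum to 1 (valence 2) → 1 H
  atom 16: O, bond orders sum to 2 (valence 2) → 0 H
  atom 17: C, bond orders sum to 3 (valence 4) → 1 H
  atom 18: I (halogen, monovalent) → 0 H
  atom 19: C, bond orders sum to 2 (valence 4) → 2 H
  atom 20: C, bond orders sum to 4 (valence 4) → 0 H
  atom 21: O, bond orders sum to 2 (valence 2) → 0 H
  atom 22: C, bond orders sum to 1 (valence 4) → 3 H
Totals → C:13, H:17, I:1, O:8.
In Hill order: C13H17IO8.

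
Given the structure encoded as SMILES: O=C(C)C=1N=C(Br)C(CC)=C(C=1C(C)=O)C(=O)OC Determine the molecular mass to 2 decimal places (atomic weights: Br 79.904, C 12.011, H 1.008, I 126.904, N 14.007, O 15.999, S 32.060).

328.16 g/mol

First, the molecular formula is C13H14BrNO4 (counting implicit H from valence).
  Br: 1 × 79.904 = 79.904
  C: 13 × 12.011 = 156.143
  H: 14 × 1.008 = 14.112
  N: 1 × 14.007 = 14.007
  O: 4 × 15.999 = 63.996
Sum: 1×79.904 + 13×12.011 + 14×1.008 + 1×14.007 + 4×15.999 = 328.162 → 328.16 g/mol.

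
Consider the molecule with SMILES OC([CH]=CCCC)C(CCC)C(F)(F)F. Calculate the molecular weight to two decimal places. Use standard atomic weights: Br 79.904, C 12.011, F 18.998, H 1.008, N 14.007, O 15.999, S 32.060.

224.27 g/mol

First, the molecular formula is C11H19F3O (counting implicit H from valence).
  C: 11 × 12.011 = 132.121
  F: 3 × 18.998 = 56.994
  H: 19 × 1.008 = 19.152
  O: 1 × 15.999 = 15.999
Sum: 11×12.011 + 3×18.998 + 19×1.008 + 1×15.999 = 224.266 → 224.27 g/mol.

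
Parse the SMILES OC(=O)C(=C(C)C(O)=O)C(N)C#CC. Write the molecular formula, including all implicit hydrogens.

C9H11NO4

Walk through each heavy atom and fill implicit hydrogens from standard valence (C 4, N 3, O 2, S 2, halogen 1):
  atom 1: O, bond orders sum to 1 (valence 2) → 1 H
  atom 2: C, bond orders sum to 4 (valence 4) → 0 H
  atom 3: O, bond orders sum to 2 (valence 2) → 0 H
  atom 4: C, bond orders sum to 4 (valence 4) → 0 H
  atom 5: C, bond orders sum to 4 (valence 4) → 0 H
  atom 6: C, bond orders sum to 1 (valence 4) → 3 H
  atom 7: C, bond orders sum to 4 (valence 4) → 0 H
  atom 8: O, bond orders sum to 1 (valence 2) → 1 H
  atom 9: O, bond orders sum to 2 (valence 2) → 0 H
  atom 10: C, bond orders sum to 3 (valence 4) → 1 H
  atom 11: N, bond orders sum to 1 (valence 3) → 2 H
  atom 12: C, bond orders sum to 4 (valence 4) → 0 H
  atom 13: C, bond orders sum to 4 (valence 4) → 0 H
  atom 14: C, bond orders sum to 1 (valence 4) → 3 H
Totals → C:9, H:11, N:1, O:4.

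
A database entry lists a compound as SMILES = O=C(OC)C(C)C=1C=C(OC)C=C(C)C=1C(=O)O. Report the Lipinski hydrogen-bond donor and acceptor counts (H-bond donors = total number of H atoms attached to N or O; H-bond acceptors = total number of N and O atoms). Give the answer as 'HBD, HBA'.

1, 5

Donors: find every N or O and count the H atoms it carries.
  atom 1 (O): bond orders sum to 2 → 0 H
  atom 3 (O): bond orders sum to 2 → 0 H
  atom 10 (O): bond orders sum to 2 → 0 H
  atom 17 (O): bond orders sum to 2 → 0 H
  atom 18 (O): bond orders sum to 1 → 1 H
Lipinski HBD = 1.
Acceptors: N atoms = 0, O atoms = 5 → HBA = 5.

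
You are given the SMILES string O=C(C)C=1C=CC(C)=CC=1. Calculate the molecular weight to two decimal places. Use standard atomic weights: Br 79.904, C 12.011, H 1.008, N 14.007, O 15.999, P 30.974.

First, the molecular formula is C9H10O (counting implicit H from valence).
  C: 9 × 12.011 = 108.099
  H: 10 × 1.008 = 10.080
  O: 1 × 15.999 = 15.999
Sum: 9×12.011 + 10×1.008 + 1×15.999 = 134.178 → 134.18 g/mol.

134.18 g/mol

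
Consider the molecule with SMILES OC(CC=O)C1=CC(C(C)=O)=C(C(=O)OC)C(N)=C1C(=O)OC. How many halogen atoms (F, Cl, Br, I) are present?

Scan the SMILES for the halogen motif — none present.
Groups that are present: 1 aldehyde, 2 ester, 1 hydroxyl, 1 ketone, 1 primary amine.

0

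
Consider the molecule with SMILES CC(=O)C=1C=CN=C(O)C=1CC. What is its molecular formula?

Walk through each heavy atom and fill implicit hydrogens from standard valence (C 4, N 3, O 2, S 2, halogen 1):
  atom 1: C, bond orders sum to 1 (valence 4) → 3 H
  atom 2: C, bond orders sum to 4 (valence 4) → 0 H
  atom 3: O, bond orders sum to 2 (valence 2) → 0 H
  atom 4: C, bond orders sum to 4 (valence 4) → 0 H
  atom 5: C, bond orders sum to 3 (valence 4) → 1 H
  atom 6: C, bond orders sum to 3 (valence 4) → 1 H
  atom 7: N, bond orders sum to 3 (valence 3) → 0 H
  atom 8: C, bond orders sum to 4 (valence 4) → 0 H
  atom 9: O, bond orders sum to 1 (valence 2) → 1 H
  atom 10: C, bond orders sum to 4 (valence 4) → 0 H
  atom 11: C, bond orders sum to 2 (valence 4) → 2 H
  atom 12: C, bond orders sum to 1 (valence 4) → 3 H
Totals → C:9, H:11, N:1, O:2.
In Hill order: C9H11NO2.

C9H11NO2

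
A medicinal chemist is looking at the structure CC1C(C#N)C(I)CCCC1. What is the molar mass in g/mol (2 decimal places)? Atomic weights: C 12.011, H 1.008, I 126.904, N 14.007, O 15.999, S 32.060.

First, the molecular formula is C9H14IN (counting implicit H from valence).
  C: 9 × 12.011 = 108.099
  H: 14 × 1.008 = 14.112
  I: 1 × 126.904 = 126.904
  N: 1 × 14.007 = 14.007
Sum: 9×12.011 + 14×1.008 + 1×126.904 + 1×14.007 = 263.122 → 263.12 g/mol.

263.12 g/mol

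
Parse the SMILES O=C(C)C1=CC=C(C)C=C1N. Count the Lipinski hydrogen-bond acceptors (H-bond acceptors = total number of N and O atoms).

2

N atoms: 1; O atoms: 1.
Lipinski HBA = 1 + 1 = 2.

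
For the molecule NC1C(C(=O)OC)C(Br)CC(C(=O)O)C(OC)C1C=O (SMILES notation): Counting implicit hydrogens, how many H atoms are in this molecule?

18

Walk through each heavy atom and fill implicit hydrogens from standard valence (C 4, N 3, O 2, S 2, halogen 1):
  atom 1: N, bond orders sum to 1 (valence 3) → 2 H
  atom 2: C, bond orders sum to 3 (valence 4) → 1 H
  atom 3: C, bond orders sum to 3 (valence 4) → 1 H
  atom 4: C, bond orders sum to 4 (valence 4) → 0 H
  atom 5: O, bond orders sum to 2 (valence 2) → 0 H
  atom 6: O, bond orders sum to 2 (valence 2) → 0 H
  atom 7: C, bond orders sum to 1 (valence 4) → 3 H
  atom 8: C, bond orders sum to 3 (valence 4) → 1 H
  atom 9: Br (halogen, monovalent) → 0 H
  atom 10: C, bond orders sum to 2 (valence 4) → 2 H
  atom 11: C, bond orders sum to 3 (valence 4) → 1 H
  atom 12: C, bond orders sum to 4 (valence 4) → 0 H
  atom 13: O, bond orders sum to 2 (valence 2) → 0 H
  atom 14: O, bond orders sum to 1 (valence 2) → 1 H
  atom 15: C, bond orders sum to 3 (valence 4) → 1 H
  atom 16: O, bond orders sum to 2 (valence 2) → 0 H
  atom 17: C, bond orders sum to 1 (valence 4) → 3 H
  atom 18: C, bond orders sum to 3 (valence 4) → 1 H
  atom 19: C, bond orders sum to 3 (valence 4) → 1 H
  atom 20: O, bond orders sum to 2 (valence 2) → 0 H
Total hydrogens: 18.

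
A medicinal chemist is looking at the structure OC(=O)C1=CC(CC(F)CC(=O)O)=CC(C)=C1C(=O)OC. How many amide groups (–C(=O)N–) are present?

0

Scan the SMILES for the amide motif — none present.
Groups that are present: 2 carboxylic acid, 1 ester.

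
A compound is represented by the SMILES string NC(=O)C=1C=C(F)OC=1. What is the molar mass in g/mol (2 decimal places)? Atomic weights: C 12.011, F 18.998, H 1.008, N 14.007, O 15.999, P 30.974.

First, the molecular formula is C5H4FNO2 (counting implicit H from valence).
  C: 5 × 12.011 = 60.055
  F: 1 × 18.998 = 18.998
  H: 4 × 1.008 = 4.032
  N: 1 × 14.007 = 14.007
  O: 2 × 15.999 = 31.998
Sum: 5×12.011 + 1×18.998 + 4×1.008 + 1×14.007 + 2×15.999 = 129.090 → 129.09 g/mol.

129.09 g/mol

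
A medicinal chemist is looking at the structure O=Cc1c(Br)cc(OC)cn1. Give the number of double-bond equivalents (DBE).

Molecular formula: C7H6BrNO2.
DoU = (2C + 2 + N − H − X) / 2, where X is the halogen count and O/S are ignored.
    = (2·7 + 2 + 1 − 6 − 1) / 2 = 10 / 2 = 5.

5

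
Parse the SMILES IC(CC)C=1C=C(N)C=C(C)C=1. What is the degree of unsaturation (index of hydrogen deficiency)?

Molecular formula: C10H14IN.
DoU = (2C + 2 + N − H − X) / 2, where X is the halogen count and O/S are ignored.
    = (2·10 + 2 + 1 − 14 − 1) / 2 = 8 / 2 = 4.

4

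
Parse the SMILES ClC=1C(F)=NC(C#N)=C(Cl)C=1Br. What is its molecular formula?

Walk through each heavy atom and fill implicit hydrogens from standard valence (C 4, N 3, O 2, S 2, halogen 1):
  atom 1: Cl (halogen, monovalent) → 0 H
  atom 2: C, bond orders sum to 4 (valence 4) → 0 H
  atom 3: C, bond orders sum to 4 (valence 4) → 0 H
  atom 4: F (halogen, monovalent) → 0 H
  atom 5: N, bond orders sum to 3 (valence 3) → 0 H
  atom 6: C, bond orders sum to 4 (valence 4) → 0 H
  atom 7: C, bond orders sum to 4 (valence 4) → 0 H
  atom 8: N, bond orders sum to 3 (valence 3) → 0 H
  atom 9: C, bond orders sum to 4 (valence 4) → 0 H
  atom 10: Cl (halogen, monovalent) → 0 H
  atom 11: C, bond orders sum to 4 (valence 4) → 0 H
  atom 12: Br (halogen, monovalent) → 0 H
Totals → C:6, Br:1, Cl:2, F:1, N:2.
In Hill order: C6BrCl2FN2.

C6BrCl2FN2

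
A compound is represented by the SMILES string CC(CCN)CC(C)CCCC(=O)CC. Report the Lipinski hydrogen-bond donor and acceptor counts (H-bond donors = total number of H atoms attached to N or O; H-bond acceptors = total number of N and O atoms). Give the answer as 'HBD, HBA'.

Donors: find every N or O and count the H atoms it carries.
  atom 5 (N): bond orders sum to 1 → 2 H
  atom 13 (O): bond orders sum to 2 → 0 H
Lipinski HBD = 2.
Acceptors: N atoms = 1, O atoms = 1 → HBA = 2.

2, 2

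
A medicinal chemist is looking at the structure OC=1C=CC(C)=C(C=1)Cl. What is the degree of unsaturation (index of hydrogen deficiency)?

4

Degree of unsaturation = (number of rings) + (number of π bonds).
Ring closures in the SMILES: 1.
π bonds: 3 double bonds (each 1 DoU) → 3 DoU from unsaturation.
Total DoU = 1 + 3 = 4.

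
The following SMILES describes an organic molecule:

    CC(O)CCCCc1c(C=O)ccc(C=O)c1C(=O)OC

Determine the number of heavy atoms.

Every atom symbol written in the SMILES (organic subset) is one heavy atom; implicit H are not written.
Heavy atoms by element → C:16, O:5.
Total: 21.

21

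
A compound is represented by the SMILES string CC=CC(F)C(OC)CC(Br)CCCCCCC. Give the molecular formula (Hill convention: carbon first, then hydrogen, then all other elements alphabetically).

C15H28BrFO

Walk through each heavy atom and fill implicit hydrogens from standard valence (C 4, N 3, O 2, S 2, halogen 1):
  atom 1: C, bond orders sum to 1 (valence 4) → 3 H
  atom 2: C, bond orders sum to 3 (valence 4) → 1 H
  atom 3: C, bond orders sum to 3 (valence 4) → 1 H
  atom 4: C, bond orders sum to 3 (valence 4) → 1 H
  atom 5: F (halogen, monovalent) → 0 H
  atom 6: C, bond orders sum to 3 (valence 4) → 1 H
  atom 7: O, bond orders sum to 2 (valence 2) → 0 H
  atom 8: C, bond orders sum to 1 (valence 4) → 3 H
  atom 9: C, bond orders sum to 2 (valence 4) → 2 H
  atom 10: C, bond orders sum to 3 (valence 4) → 1 H
  atom 11: Br (halogen, monovalent) → 0 H
  atom 12: C, bond orders sum to 2 (valence 4) → 2 H
  atom 13: C, bond orders sum to 2 (valence 4) → 2 H
  atom 14: C, bond orders sum to 2 (valence 4) → 2 H
  atom 15: C, bond orders sum to 2 (valence 4) → 2 H
  atom 16: C, bond orders sum to 2 (valence 4) → 2 H
  atom 17: C, bond orders sum to 2 (valence 4) → 2 H
  atom 18: C, bond orders sum to 1 (valence 4) → 3 H
Totals → C:15, H:28, Br:1, F:1, O:1.
In Hill order: C15H28BrFO.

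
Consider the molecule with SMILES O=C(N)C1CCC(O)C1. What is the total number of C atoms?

Count every carbon token in the SMILES (each C, including those in ring-closure positions and inside branches).
Carbon count: 6.

6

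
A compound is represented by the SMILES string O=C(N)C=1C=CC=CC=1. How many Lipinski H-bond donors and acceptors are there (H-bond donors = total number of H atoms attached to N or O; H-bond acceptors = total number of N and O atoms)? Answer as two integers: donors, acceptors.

Donors: find every N or O and count the H atoms it carries.
  atom 1 (O): bond orders sum to 2 → 0 H
  atom 3 (N): bond orders sum to 1 → 2 H
Lipinski HBD = 2.
Acceptors: N atoms = 1, O atoms = 1 → HBA = 2.

2, 2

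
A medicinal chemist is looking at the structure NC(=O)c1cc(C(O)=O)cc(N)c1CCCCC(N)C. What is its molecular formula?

C14H21N3O3

Walk through each heavy atom and fill implicit hydrogens from standard valence (C 4, N 3, O 2, S 2, halogen 1); for lowercase aromatic atoms, an aromatic c carries 1 H when it has two neighbours and 0 H with three, and aromatic n carries 0 H:
  atom 1: N, bond orders sum to 1 (valence 3) → 2 H
  atom 2: C, bond orders sum to 4 (valence 4) → 0 H
  atom 3: O, bond orders sum to 2 (valence 2) → 0 H
  atom 4: aromatic c, 3 neighbours → 0 H
  atom 5: aromatic c, 2 neighbours → 1 H
  atom 6: aromatic c, 3 neighbours → 0 H
  atom 7: C, bond orders sum to 4 (valence 4) → 0 H
  atom 8: O, bond orders sum to 1 (valence 2) → 1 H
  atom 9: O, bond orders sum to 2 (valence 2) → 0 H
  atom 10: aromatic c, 2 neighbours → 1 H
  atom 11: aromatic c, 3 neighbours → 0 H
  atom 12: N, bond orders sum to 1 (valence 3) → 2 H
  atom 13: aromatic c, 3 neighbours → 0 H
  atom 14: C, bond orders sum to 2 (valence 4) → 2 H
  atom 15: C, bond orders sum to 2 (valence 4) → 2 H
  atom 16: C, bond orders sum to 2 (valence 4) → 2 H
  atom 17: C, bond orders sum to 2 (valence 4) → 2 H
  atom 18: C, bond orders sum to 3 (valence 4) → 1 H
  atom 19: N, bond orders sum to 1 (valence 3) → 2 H
  atom 20: C, bond orders sum to 1 (valence 4) → 3 H
Totals → C:14, H:21, N:3, O:3.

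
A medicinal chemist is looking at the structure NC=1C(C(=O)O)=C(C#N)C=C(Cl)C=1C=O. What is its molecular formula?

Walk through each heavy atom and fill implicit hydrogens from standard valence (C 4, N 3, O 2, S 2, halogen 1):
  atom 1: N, bond orders sum to 1 (valence 3) → 2 H
  atom 2: C, bond orders sum to 4 (valence 4) → 0 H
  atom 3: C, bond orders sum to 4 (valence 4) → 0 H
  atom 4: C, bond orders sum to 4 (valence 4) → 0 H
  atom 5: O, bond orders sum to 2 (valence 2) → 0 H
  atom 6: O, bond orders sum to 1 (valence 2) → 1 H
  atom 7: C, bond orders sum to 4 (valence 4) → 0 H
  atom 8: C, bond orders sum to 4 (valence 4) → 0 H
  atom 9: N, bond orders sum to 3 (valence 3) → 0 H
  atom 10: C, bond orders sum to 3 (valence 4) → 1 H
  atom 11: C, bond orders sum to 4 (valence 4) → 0 H
  atom 12: Cl (halogen, monovalent) → 0 H
  atom 13: C, bond orders sum to 4 (valence 4) → 0 H
  atom 14: C, bond orders sum to 3 (valence 4) → 1 H
  atom 15: O, bond orders sum to 2 (valence 2) → 0 H
Totals → C:9, H:5, Cl:1, N:2, O:3.

C9H5ClN2O3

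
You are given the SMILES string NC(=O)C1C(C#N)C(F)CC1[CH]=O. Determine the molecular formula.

C8H9FN2O2

Walk through each heavy atom and fill implicit hydrogens from standard valence (C 4, N 3, O 2, S 2, halogen 1):
  atom 1: N, bond orders sum to 1 (valence 3) → 2 H
  atom 2: C, bond orders sum to 4 (valence 4) → 0 H
  atom 3: O, bond orders sum to 2 (valence 2) → 0 H
  atom 4: C, bond orders sum to 3 (valence 4) → 1 H
  atom 5: C, bond orders sum to 3 (valence 4) → 1 H
  atom 6: C, bond orders sum to 4 (valence 4) → 0 H
  atom 7: N, bond orders sum to 3 (valence 3) → 0 H
  atom 8: C, bond orders sum to 3 (valence 4) → 1 H
  atom 9: F (halogen, monovalent) → 0 H
  atom 10: C, bond orders sum to 2 (valence 4) → 2 H
  atom 11: C, bond orders sum to 3 (valence 4) → 1 H
  atom 12: C with explicit H count 1
  atom 13: O, bond orders sum to 2 (valence 2) → 0 H
Totals → C:8, H:9, F:1, N:2, O:2.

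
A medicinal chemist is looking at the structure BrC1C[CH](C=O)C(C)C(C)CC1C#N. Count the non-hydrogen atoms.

Every atom symbol written in the SMILES (organic subset) is one heavy atom; implicit H are not written.
Heavy atoms by element → Br:1, C:11, N:1, O:1.
Total: 14.

14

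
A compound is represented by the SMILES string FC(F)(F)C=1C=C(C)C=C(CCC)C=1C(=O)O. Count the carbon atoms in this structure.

Count every carbon token in the SMILES (each C, including those in ring-closure positions and inside branches).
Carbon count: 12.

12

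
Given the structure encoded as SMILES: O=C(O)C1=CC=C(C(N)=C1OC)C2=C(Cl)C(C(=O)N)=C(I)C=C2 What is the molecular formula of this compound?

Walk through each heavy atom and fill implicit hydrogens from standard valence (C 4, N 3, O 2, S 2, halogen 1):
  atom 1: O, bond orders sum to 2 (valence 2) → 0 H
  atom 2: C, bond orders sum to 4 (valence 4) → 0 H
  atom 3: O, bond orders sum to 1 (valence 2) → 1 H
  atom 4: C, bond orders sum to 4 (valence 4) → 0 H
  atom 5: C, bond orders sum to 3 (valence 4) → 1 H
  atom 6: C, bond orders sum to 3 (valence 4) → 1 H
  atom 7: C, bond orders sum to 4 (valence 4) → 0 H
  atom 8: C, bond orders sum to 4 (valence 4) → 0 H
  atom 9: N, bond orders sum to 1 (valence 3) → 2 H
  atom 10: C, bond orders sum to 4 (valence 4) → 0 H
  atom 11: O, bond orders sum to 2 (valence 2) → 0 H
  atom 12: C, bond orders sum to 1 (valence 4) → 3 H
  atom 13: C, bond orders sum to 4 (valence 4) → 0 H
  atom 14: C, bond orders sum to 4 (valence 4) → 0 H
  atom 15: Cl (halogen, monovalent) → 0 H
  atom 16: C, bond orders sum to 4 (valence 4) → 0 H
  atom 17: C, bond orders sum to 4 (valence 4) → 0 H
  atom 18: O, bond orders sum to 2 (valence 2) → 0 H
  atom 19: N, bond orders sum to 1 (valence 3) → 2 H
  atom 20: C, bond orders sum to 4 (valence 4) → 0 H
  atom 21: I (halogen, monovalent) → 0 H
  atom 22: C, bond orders sum to 3 (valence 4) → 1 H
  atom 23: C, bond orders sum to 3 (valence 4) → 1 H
Totals → C:15, H:12, Cl:1, I:1, N:2, O:4.

C15H12ClIN2O4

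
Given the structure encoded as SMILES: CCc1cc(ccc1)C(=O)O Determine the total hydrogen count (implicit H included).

Walk through each heavy atom and fill implicit hydrogens from standard valence (C 4, N 3, O 2, S 2, halogen 1); for lowercase aromatic atoms, an aromatic c carries 1 H when it has two neighbours and 0 H with three, and aromatic n carries 0 H:
  atom 1: C, bond orders sum to 1 (valence 4) → 3 H
  atom 2: C, bond orders sum to 2 (valence 4) → 2 H
  atom 3: aromatic c, 3 neighbours → 0 H
  atom 4: aromatic c, 2 neighbours → 1 H
  atom 5: aromatic c, 3 neighbours → 0 H
  atom 6: aromatic c, 2 neighbours → 1 H
  atom 7: aromatic c, 2 neighbours → 1 H
  atom 8: aromatic c, 2 neighbours → 1 H
  atom 9: C, bond orders sum to 4 (valence 4) → 0 H
  atom 10: O, bond orders sum to 2 (valence 2) → 0 H
  atom 11: O, bond orders sum to 1 (valence 2) → 1 H
Total hydrogens: 10.

10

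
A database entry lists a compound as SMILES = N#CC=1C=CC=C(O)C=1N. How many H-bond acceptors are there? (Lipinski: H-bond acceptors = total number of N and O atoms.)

3

N atoms: 2; O atoms: 1.
Lipinski HBA = 2 + 1 = 3.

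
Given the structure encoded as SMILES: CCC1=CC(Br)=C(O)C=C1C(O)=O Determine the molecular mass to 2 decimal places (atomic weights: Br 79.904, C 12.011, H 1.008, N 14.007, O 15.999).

First, the molecular formula is C9H9BrO3 (counting implicit H from valence).
  Br: 1 × 79.904 = 79.904
  C: 9 × 12.011 = 108.099
  H: 9 × 1.008 = 9.072
  O: 3 × 15.999 = 47.997
Sum: 1×79.904 + 9×12.011 + 9×1.008 + 3×15.999 = 245.072 → 245.07 g/mol.

245.07 g/mol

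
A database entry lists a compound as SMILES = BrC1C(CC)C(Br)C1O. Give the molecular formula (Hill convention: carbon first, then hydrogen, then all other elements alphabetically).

C6H10Br2O

Walk through each heavy atom and fill implicit hydrogens from standard valence (C 4, N 3, O 2, S 2, halogen 1):
  atom 1: Br (halogen, monovalent) → 0 H
  atom 2: C, bond orders sum to 3 (valence 4) → 1 H
  atom 3: C, bond orders sum to 3 (valence 4) → 1 H
  atom 4: C, bond orders sum to 2 (valence 4) → 2 H
  atom 5: C, bond orders sum to 1 (valence 4) → 3 H
  atom 6: C, bond orders sum to 3 (valence 4) → 1 H
  atom 7: Br (halogen, monovalent) → 0 H
  atom 8: C, bond orders sum to 3 (valence 4) → 1 H
  atom 9: O, bond orders sum to 1 (valence 2) → 1 H
Totals → C:6, H:10, Br:2, O:1.
In Hill order: C6H10Br2O.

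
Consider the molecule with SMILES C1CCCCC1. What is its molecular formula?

C6H12

Walk through each heavy atom and fill implicit hydrogens from standard valence (C 4, N 3, O 2, S 2, halogen 1):
  atom 1: C, bond orders sum to 2 (valence 4) → 2 H
  atom 2: C, bond orders sum to 2 (valence 4) → 2 H
  atom 3: C, bond orders sum to 2 (valence 4) → 2 H
  atom 4: C, bond orders sum to 2 (valence 4) → 2 H
  atom 5: C, bond orders sum to 2 (valence 4) → 2 H
  atom 6: C, bond orders sum to 2 (valence 4) → 2 H
Totals → C:6, H:12.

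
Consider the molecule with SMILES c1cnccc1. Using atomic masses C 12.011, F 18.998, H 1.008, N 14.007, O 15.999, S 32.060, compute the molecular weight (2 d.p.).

First, the molecular formula is C5H5N (counting implicit H from valence).
  C: 5 × 12.011 = 60.055
  H: 5 × 1.008 = 5.040
  N: 1 × 14.007 = 14.007
Sum: 5×12.011 + 5×1.008 + 1×14.007 = 79.102 → 79.10 g/mol.

79.10 g/mol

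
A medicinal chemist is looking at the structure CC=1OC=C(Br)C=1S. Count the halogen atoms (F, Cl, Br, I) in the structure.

Halogen atoms appear at heavy-atom position 6 (1×Br).
Other groups present: 1 thiol.
Halogen count: 1.

1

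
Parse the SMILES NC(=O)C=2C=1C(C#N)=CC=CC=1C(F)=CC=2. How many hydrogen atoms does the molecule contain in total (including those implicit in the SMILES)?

7

Walk through each heavy atom and fill implicit hydrogens from standard valence (C 4, N 3, O 2, S 2, halogen 1):
  atom 1: N, bond orders sum to 1 (valence 3) → 2 H
  atom 2: C, bond orders sum to 4 (valence 4) → 0 H
  atom 3: O, bond orders sum to 2 (valence 2) → 0 H
  atom 4: C, bond orders sum to 4 (valence 4) → 0 H
  atom 5: C, bond orders sum to 4 (valence 4) → 0 H
  atom 6: C, bond orders sum to 4 (valence 4) → 0 H
  atom 7: C, bond orders sum to 4 (valence 4) → 0 H
  atom 8: N, bond orders sum to 3 (valence 3) → 0 H
  atom 9: C, bond orders sum to 3 (valence 4) → 1 H
  atom 10: C, bond orders sum to 3 (valence 4) → 1 H
  atom 11: C, bond orders sum to 3 (valence 4) → 1 H
  atom 12: C, bond orders sum to 4 (valence 4) → 0 H
  atom 13: C, bond orders sum to 4 (valence 4) → 0 H
  atom 14: F (halogen, monovalent) → 0 H
  atom 15: C, bond orders sum to 3 (valence 4) → 1 H
  atom 16: C, bond orders sum to 3 (valence 4) → 1 H
Total hydrogens: 7.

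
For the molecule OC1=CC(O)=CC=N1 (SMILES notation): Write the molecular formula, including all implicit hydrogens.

C5H5NO2

Walk through each heavy atom and fill implicit hydrogens from standard valence (C 4, N 3, O 2, S 2, halogen 1):
  atom 1: O, bond orders sum to 1 (valence 2) → 1 H
  atom 2: C, bond orders sum to 4 (valence 4) → 0 H
  atom 3: C, bond orders sum to 3 (valence 4) → 1 H
  atom 4: C, bond orders sum to 4 (valence 4) → 0 H
  atom 5: O, bond orders sum to 1 (valence 2) → 1 H
  atom 6: C, bond orders sum to 3 (valence 4) → 1 H
  atom 7: C, bond orders sum to 3 (valence 4) → 1 H
  atom 8: N, bond orders sum to 3 (valence 3) → 0 H
Totals → C:5, H:5, N:1, O:2.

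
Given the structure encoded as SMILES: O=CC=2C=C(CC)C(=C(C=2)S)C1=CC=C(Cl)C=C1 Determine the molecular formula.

Walk through each heavy atom and fill implicit hydrogens from standard valence (C 4, N 3, O 2, S 2, halogen 1):
  atom 1: O, bond orders sum to 2 (valence 2) → 0 H
  atom 2: C, bond orders sum to 3 (valence 4) → 1 H
  atom 3: C, bond orders sum to 4 (valence 4) → 0 H
  atom 4: C, bond orders sum to 3 (valence 4) → 1 H
  atom 5: C, bond orders sum to 4 (valence 4) → 0 H
  atom 6: C, bond orders sum to 2 (valence 4) → 2 H
  atom 7: C, bond orders sum to 1 (valence 4) → 3 H
  atom 8: C, bond orders sum to 4 (valence 4) → 0 H
  atom 9: C, bond orders sum to 4 (valence 4) → 0 H
  atom 10: C, bond orders sum to 3 (valence 4) → 1 H
  atom 11: S, bond orders sum to 1 (valence 2) → 1 H
  atom 12: C, bond orders sum to 4 (valence 4) → 0 H
  atom 13: C, bond orders sum to 3 (valence 4) → 1 H
  atom 14: C, bond orders sum to 3 (valence 4) → 1 H
  atom 15: C, bond orders sum to 4 (valence 4) → 0 H
  atom 16: Cl (halogen, monovalent) → 0 H
  atom 17: C, bond orders sum to 3 (valence 4) → 1 H
  atom 18: C, bond orders sum to 3 (valence 4) → 1 H
Totals → C:15, H:13, Cl:1, O:1, S:1.

C15H13ClOS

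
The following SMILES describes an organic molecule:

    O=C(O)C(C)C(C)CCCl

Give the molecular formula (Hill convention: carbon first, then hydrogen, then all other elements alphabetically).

C7H13ClO2

Walk through each heavy atom and fill implicit hydrogens from standard valence (C 4, N 3, O 2, S 2, halogen 1):
  atom 1: O, bond orders sum to 2 (valence 2) → 0 H
  atom 2: C, bond orders sum to 4 (valence 4) → 0 H
  atom 3: O, bond orders sum to 1 (valence 2) → 1 H
  atom 4: C, bond orders sum to 3 (valence 4) → 1 H
  atom 5: C, bond orders sum to 1 (valence 4) → 3 H
  atom 6: C, bond orders sum to 3 (valence 4) → 1 H
  atom 7: C, bond orders sum to 1 (valence 4) → 3 H
  atom 8: C, bond orders sum to 2 (valence 4) → 2 H
  atom 9: C, bond orders sum to 2 (valence 4) → 2 H
  atom 10: Cl (halogen, monovalent) → 0 H
Totals → C:7, H:13, Cl:1, O:2.
In Hill order: C7H13ClO2.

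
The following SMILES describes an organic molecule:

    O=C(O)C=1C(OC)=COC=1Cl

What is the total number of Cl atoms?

1

Scan the SMILES for Cl atoms (remember two-letter symbols like Cl and Br are single atoms).
Chlorine count: 1.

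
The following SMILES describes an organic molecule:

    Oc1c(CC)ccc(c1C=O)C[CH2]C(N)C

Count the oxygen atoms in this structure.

2

Scan the SMILES for O atoms (remember two-letter symbols like Cl and Br are single atoms).
Oxygen count: 2.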